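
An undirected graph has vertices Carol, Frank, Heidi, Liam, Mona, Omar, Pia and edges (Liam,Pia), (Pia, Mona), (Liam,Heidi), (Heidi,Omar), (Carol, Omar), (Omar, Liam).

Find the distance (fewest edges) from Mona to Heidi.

Distance 0: Mona.
Distance 1: Pia.
Distance 2: Liam.
Distance 3: Heidi, Omar — contains Heidi.

3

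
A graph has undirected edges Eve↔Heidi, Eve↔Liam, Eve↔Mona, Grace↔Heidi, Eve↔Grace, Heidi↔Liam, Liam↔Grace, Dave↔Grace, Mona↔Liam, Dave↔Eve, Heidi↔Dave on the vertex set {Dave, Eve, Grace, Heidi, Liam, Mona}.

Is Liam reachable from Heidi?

Explore from Heidi.
Distance 1: reach Dave, Eve, Grace, Liam.
Found Liam.

Yes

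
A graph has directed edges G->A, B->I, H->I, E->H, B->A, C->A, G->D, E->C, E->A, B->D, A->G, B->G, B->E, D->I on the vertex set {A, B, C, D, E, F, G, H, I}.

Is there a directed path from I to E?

I has no outgoing edges, so nothing is reachable from it.

No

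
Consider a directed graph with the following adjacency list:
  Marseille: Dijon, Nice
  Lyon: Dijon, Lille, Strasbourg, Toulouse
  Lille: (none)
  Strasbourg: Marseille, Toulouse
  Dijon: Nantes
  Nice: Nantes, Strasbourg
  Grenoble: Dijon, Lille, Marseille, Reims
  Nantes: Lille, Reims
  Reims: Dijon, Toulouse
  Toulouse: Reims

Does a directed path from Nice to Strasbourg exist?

Explore from Nice.
Distance 1: reach Nantes, Strasbourg.
Found Strasbourg.

Yes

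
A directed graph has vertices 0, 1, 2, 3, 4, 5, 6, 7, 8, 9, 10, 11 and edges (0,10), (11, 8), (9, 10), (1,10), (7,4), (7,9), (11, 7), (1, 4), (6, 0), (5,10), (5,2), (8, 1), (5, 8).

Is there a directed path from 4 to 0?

No

4 has no outgoing edges, so nothing is reachable from it.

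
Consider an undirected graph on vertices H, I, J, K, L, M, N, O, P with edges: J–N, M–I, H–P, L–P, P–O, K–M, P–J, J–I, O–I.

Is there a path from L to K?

Explore from L.
Distance 1: reach P.
Distance 2: reach H, J, O.
Distance 3: reach I, N.
Distance 4: reach M.
Distance 5: reach K.
Found K.

Yes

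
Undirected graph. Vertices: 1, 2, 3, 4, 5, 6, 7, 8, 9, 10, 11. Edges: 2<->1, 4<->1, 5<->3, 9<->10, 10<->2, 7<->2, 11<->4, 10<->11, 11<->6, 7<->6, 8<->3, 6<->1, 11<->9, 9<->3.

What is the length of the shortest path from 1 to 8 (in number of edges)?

5

Distance 0: 1.
Distance 1: 2, 4, 6.
Distance 2: 7, 10, 11.
Distance 3: 9.
Distance 4: 3.
Distance 5: 5, 8 — contains 8.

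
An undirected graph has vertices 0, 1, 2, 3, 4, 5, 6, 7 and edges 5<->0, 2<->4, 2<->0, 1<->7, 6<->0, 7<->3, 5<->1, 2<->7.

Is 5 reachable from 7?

Yes

Explore from 7.
Distance 1: reach 1, 2, 3.
Distance 2: reach 0, 4, 5.
Found 5.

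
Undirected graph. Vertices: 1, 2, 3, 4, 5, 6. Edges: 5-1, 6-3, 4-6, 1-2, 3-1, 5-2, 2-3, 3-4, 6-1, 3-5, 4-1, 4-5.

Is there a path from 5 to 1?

Explore from 5.
Distance 1: reach 1, 2, 3, 4.
Found 1.

Yes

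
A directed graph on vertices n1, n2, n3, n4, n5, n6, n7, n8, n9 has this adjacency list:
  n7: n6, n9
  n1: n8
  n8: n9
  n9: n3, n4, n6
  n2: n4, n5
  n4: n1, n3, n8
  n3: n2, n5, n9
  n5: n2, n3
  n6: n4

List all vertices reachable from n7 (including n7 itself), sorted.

Start at n7.
Its neighbours: n6, n9.
Then their neighbours: n3, n4.
Then next layer: n1, n2, n5, n8.
Every vertex is now reached.

n1, n2, n3, n4, n5, n6, n7, n8, n9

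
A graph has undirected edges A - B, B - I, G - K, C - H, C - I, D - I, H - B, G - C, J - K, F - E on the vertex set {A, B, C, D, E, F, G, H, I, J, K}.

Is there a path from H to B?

Yes

Explore from H.
Distance 1: reach B, C.
Found B.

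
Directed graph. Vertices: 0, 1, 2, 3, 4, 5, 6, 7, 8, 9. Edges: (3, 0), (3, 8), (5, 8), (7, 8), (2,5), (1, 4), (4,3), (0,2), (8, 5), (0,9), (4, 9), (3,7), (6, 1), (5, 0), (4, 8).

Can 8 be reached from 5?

Yes

Explore from 5.
Distance 1: reach 0, 8.
Found 8.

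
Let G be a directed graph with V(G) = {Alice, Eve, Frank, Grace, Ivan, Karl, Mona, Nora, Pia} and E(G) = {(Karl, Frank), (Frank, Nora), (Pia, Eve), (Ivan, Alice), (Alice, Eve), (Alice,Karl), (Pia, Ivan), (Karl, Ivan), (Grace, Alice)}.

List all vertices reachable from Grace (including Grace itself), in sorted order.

Start at Grace.
Its neighbours: Alice.
Then their neighbours: Eve, Karl.
Then next layer: Frank, Ivan.
Then next layer: Nora.
Nothing further is reachable.

Alice, Eve, Frank, Grace, Ivan, Karl, Nora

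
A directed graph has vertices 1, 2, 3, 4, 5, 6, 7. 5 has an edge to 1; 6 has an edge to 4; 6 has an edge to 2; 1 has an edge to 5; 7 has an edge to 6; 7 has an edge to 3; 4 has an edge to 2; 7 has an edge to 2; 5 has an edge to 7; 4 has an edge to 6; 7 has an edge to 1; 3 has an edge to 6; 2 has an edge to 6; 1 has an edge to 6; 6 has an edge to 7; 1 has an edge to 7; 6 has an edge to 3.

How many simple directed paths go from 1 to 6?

7

1→5→7→2→6
1→5→7→3→6
1→5→7→6
1→6
1→7→2→6
1→7→3→6
1→7→6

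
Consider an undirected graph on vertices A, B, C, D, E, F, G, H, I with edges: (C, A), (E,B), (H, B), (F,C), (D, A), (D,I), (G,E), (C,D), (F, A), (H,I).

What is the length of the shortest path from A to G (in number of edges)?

6

Distance 0: A.
Distance 1: C, D, F.
Distance 2: I.
Distance 3: H.
Distance 4: B.
Distance 5: E.
Distance 6: G — contains G.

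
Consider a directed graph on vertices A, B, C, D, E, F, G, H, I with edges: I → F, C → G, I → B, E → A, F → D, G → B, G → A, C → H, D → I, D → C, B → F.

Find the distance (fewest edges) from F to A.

Distance 0: F.
Distance 1: D.
Distance 2: C, I.
Distance 3: B, G, H.
Distance 4: A — contains A.

4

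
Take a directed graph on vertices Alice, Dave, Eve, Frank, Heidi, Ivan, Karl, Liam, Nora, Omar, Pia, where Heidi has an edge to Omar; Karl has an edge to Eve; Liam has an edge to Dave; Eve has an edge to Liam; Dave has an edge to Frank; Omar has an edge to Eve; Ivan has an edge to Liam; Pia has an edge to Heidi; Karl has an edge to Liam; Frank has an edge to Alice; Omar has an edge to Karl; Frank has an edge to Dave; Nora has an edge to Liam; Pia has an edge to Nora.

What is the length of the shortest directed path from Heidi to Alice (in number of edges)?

6

Distance 0: Heidi.
Distance 1: Omar.
Distance 2: Eve, Karl.
Distance 3: Liam.
Distance 4: Dave.
Distance 5: Frank.
Distance 6: Alice — contains Alice.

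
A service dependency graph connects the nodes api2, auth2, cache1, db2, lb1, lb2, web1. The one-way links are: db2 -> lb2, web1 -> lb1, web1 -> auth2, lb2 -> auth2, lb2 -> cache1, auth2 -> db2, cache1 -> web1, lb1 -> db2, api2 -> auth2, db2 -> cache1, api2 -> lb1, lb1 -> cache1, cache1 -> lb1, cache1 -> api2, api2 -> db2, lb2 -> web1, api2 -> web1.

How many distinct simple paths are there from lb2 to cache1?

5

lb2→auth2→db2→cache1
lb2→cache1
lb2→web1→auth2→db2→cache1
lb2→web1→lb1→cache1
lb2→web1→lb1→db2→cache1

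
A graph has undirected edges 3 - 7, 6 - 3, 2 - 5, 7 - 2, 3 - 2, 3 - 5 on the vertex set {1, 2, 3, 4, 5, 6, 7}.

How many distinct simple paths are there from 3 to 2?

3

3–2
3–5–2
3–7–2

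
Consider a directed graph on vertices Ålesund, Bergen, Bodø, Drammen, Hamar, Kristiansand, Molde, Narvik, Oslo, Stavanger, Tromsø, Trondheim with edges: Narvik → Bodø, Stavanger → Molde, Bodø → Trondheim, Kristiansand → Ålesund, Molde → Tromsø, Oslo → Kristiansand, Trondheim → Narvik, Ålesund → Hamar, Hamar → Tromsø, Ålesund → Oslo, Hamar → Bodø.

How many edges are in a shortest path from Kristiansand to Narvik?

Distance 0: Kristiansand.
Distance 1: Ålesund.
Distance 2: Hamar, Oslo.
Distance 3: Bodø, Tromsø.
Distance 4: Trondheim.
Distance 5: Narvik — contains Narvik.

5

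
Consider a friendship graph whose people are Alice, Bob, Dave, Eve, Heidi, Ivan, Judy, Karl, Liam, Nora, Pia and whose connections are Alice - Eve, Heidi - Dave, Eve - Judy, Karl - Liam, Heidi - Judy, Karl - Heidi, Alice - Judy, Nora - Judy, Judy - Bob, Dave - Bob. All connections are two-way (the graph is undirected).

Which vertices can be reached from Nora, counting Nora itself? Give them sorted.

Alice, Bob, Dave, Eve, Heidi, Judy, Karl, Liam, Nora

Start at Nora.
Its neighbours: Judy.
Then their neighbours: Alice, Bob, Eve, Heidi.
Then next layer: Dave, Karl.
Then next layer: Liam.
Nothing further is reachable.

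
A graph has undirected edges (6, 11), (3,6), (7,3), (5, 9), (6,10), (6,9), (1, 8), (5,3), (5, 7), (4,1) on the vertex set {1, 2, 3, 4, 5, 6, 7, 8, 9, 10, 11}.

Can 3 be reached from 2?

2 has no edges, so nothing is reachable from it.

No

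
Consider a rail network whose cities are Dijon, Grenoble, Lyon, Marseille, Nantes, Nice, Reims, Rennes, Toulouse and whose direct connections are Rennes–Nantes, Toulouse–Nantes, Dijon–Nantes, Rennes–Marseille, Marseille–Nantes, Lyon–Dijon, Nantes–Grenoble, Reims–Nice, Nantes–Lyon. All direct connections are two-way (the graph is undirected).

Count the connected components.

2

From Dijon: component {Dijon, Grenoble, Lyon, Marseille, Nantes, Rennes, Toulouse}.
From Nice: component {Nice, Reims}.
That's 2 components.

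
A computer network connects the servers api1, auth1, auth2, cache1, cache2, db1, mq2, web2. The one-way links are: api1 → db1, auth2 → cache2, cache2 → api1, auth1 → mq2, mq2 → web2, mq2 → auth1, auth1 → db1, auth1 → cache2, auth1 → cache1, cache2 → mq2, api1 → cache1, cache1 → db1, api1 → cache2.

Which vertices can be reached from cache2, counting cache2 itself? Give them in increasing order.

api1, auth1, cache1, cache2, db1, mq2, web2

Start at cache2.
Its neighbours: api1, mq2.
Then their neighbours: auth1, cache1, db1, web2.
Nothing further is reachable.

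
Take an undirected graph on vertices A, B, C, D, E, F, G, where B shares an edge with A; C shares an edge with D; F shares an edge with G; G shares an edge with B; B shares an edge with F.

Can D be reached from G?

Explore from G.
Distance 1: reach B, F.
Distance 2: reach A.
The search is exhausted without reaching D; it lies in a different component.

No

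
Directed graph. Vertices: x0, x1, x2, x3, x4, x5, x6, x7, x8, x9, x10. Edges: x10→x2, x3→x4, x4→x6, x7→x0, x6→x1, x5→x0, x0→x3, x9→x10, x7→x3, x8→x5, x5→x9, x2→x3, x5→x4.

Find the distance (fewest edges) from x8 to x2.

4

Distance 0: x8.
Distance 1: x5.
Distance 2: x0, x4, x9.
Distance 3: x3, x6, x10.
Distance 4: x1, x2 — contains x2.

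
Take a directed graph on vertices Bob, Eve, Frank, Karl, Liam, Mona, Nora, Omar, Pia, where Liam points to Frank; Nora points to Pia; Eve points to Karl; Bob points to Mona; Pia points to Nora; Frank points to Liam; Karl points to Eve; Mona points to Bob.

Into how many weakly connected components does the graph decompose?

5

From Bob: component {Bob, Mona}.
From Eve: component {Eve, Karl}.
From Frank: component {Frank, Liam}.
From Nora: component {Nora, Pia}.
From Omar: component {Omar}.
That's 5 components.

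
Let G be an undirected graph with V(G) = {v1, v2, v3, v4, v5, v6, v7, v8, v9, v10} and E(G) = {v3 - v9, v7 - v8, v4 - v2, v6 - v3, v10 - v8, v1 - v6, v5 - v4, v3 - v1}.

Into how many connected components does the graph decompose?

From v1: component {v1, v3, v6, v9}.
From v2: component {v2, v4, v5}.
From v7: component {v7, v8, v10}.
That's 3 components.

3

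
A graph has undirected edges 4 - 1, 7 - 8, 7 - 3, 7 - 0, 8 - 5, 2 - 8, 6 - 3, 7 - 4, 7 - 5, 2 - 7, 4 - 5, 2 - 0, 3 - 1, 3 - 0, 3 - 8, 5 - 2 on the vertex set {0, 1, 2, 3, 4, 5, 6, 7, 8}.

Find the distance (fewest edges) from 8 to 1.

2

Distance 0: 8.
Distance 1: 2, 3, 5, 7.
Distance 2: 0, 1, 4, 6 — contains 1.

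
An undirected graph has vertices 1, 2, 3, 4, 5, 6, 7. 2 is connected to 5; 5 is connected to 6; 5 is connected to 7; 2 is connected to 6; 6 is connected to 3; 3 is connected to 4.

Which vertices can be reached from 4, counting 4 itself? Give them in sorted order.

Start at 4.
Its neighbours: 3.
Then their neighbours: 6.
Then next layer: 2, 5.
Then next layer: 7.
Nothing further is reachable.

2, 3, 4, 5, 6, 7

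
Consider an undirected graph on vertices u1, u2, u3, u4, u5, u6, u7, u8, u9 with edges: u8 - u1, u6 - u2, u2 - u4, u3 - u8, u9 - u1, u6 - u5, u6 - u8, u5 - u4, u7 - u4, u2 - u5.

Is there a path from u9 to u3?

Explore from u9.
Distance 1: reach u1.
Distance 2: reach u8.
Distance 3: reach u3, u6.
Found u3.

Yes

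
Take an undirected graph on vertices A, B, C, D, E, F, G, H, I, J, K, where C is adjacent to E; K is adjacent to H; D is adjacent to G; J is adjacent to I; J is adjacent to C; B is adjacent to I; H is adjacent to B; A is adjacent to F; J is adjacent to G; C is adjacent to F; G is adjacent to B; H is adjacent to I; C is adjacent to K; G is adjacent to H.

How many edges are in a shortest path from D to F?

4

Distance 0: D.
Distance 1: G.
Distance 2: B, H, J.
Distance 3: C, I, K.
Distance 4: E, F — contains F.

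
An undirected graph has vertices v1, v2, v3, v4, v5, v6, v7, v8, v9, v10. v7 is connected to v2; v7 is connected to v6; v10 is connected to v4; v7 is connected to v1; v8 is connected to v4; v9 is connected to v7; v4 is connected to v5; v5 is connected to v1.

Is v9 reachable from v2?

Yes

Explore from v2.
Distance 1: reach v7.
Distance 2: reach v1, v6, v9.
Found v9.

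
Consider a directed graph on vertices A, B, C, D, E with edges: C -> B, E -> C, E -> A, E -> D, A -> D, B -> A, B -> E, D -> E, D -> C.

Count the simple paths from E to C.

3

E→A→D→C
E→C
E→D→C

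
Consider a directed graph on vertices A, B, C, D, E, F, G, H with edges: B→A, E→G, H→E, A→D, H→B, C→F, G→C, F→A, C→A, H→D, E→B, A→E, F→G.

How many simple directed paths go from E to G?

1

E→G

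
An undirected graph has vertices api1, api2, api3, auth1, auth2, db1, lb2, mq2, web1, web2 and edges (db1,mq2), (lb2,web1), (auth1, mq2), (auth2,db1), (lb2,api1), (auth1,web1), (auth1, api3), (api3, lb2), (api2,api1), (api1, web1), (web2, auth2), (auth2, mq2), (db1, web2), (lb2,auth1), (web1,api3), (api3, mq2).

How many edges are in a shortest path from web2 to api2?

Distance 0: web2.
Distance 1: auth2, db1.
Distance 2: mq2.
Distance 3: api3, auth1.
Distance 4: lb2, web1.
Distance 5: api1.
Distance 6: api2 — contains api2.

6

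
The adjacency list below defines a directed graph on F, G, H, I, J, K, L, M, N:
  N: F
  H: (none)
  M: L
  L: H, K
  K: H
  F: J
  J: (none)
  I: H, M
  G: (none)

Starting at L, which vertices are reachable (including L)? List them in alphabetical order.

Start at L.
Its neighbours: H, K.
Nothing further is reachable.

H, K, L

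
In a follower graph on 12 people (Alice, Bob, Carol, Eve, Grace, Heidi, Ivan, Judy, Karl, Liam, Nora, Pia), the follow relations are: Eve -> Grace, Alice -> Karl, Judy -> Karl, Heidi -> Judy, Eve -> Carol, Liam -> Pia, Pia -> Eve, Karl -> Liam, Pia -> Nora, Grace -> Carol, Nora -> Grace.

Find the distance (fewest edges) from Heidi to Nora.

5

Distance 0: Heidi.
Distance 1: Judy.
Distance 2: Karl.
Distance 3: Liam.
Distance 4: Pia.
Distance 5: Eve, Nora — contains Nora.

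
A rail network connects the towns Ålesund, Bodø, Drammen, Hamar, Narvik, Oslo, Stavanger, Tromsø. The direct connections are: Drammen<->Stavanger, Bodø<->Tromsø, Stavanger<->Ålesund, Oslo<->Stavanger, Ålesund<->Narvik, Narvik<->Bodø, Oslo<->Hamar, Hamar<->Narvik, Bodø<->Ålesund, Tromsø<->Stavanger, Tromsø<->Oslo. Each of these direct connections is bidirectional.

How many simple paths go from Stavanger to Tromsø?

Stavanger–Ålesund–Bodø–Narvik–Hamar–Oslo–Tromsø
Stavanger–Ålesund–Bodø–Tromsø
Stavanger–Ålesund–Narvik–Bodø–Tromsø
Stavanger–Ålesund–Narvik–Hamar–Oslo–Tromsø
Stavanger–Oslo–Hamar–Narvik–Ålesund–Bodø–Tromsø
Stavanger–Oslo–Hamar–Narvik–Bodø–Tromsø
Stavanger–Oslo–Tromsø
Stavanger–Tromsø

8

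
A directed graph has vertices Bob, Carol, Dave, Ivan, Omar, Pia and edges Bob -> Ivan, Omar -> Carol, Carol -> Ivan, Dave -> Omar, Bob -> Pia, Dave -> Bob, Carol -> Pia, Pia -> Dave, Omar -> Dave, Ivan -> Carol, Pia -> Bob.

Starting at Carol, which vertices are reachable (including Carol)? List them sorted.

Start at Carol.
Its neighbours: Ivan, Pia.
Then their neighbours: Bob, Dave.
Then next layer: Omar.
Every vertex is now reached.

Bob, Carol, Dave, Ivan, Omar, Pia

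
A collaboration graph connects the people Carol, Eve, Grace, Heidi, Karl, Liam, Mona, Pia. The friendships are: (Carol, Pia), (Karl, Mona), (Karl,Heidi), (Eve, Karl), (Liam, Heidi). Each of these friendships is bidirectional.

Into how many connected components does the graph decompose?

From Carol: component {Carol, Pia}.
From Eve: component {Eve, Heidi, Karl, Liam, Mona}.
From Grace: component {Grace}.
That's 3 components.

3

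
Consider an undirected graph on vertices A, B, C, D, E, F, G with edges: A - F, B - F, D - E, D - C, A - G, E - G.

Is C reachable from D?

Explore from D.
Distance 1: reach C, E.
Found C.

Yes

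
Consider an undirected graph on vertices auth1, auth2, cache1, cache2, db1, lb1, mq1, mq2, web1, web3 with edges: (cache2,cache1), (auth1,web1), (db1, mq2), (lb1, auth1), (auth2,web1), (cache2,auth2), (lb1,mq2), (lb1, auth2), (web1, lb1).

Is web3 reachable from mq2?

No

Explore from mq2.
Distance 1: reach db1, lb1.
Distance 2: reach auth1, auth2, web1.
Distance 3: reach cache2.
Distance 4: reach cache1.
The search is exhausted without reaching web3; it lies in a different component.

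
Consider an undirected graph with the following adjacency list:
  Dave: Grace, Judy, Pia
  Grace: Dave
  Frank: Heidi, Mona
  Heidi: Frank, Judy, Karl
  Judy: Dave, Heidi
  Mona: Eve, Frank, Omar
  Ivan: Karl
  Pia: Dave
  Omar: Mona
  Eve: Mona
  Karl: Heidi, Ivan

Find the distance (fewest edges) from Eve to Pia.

Distance 0: Eve.
Distance 1: Mona.
Distance 2: Frank, Omar.
Distance 3: Heidi.
Distance 4: Judy, Karl.
Distance 5: Dave, Ivan.
Distance 6: Grace, Pia — contains Pia.

6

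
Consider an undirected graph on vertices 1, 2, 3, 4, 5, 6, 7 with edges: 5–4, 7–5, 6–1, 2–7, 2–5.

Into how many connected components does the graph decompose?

3

From 1: component {1, 6}.
From 2: component {2, 4, 5, 7}.
From 3: component {3}.
That's 3 components.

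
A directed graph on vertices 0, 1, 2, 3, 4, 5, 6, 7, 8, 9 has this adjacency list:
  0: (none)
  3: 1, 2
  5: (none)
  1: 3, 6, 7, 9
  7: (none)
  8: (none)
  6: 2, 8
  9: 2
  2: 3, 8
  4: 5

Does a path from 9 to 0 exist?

Explore from 9.
Distance 1: reach 2.
Distance 2: reach 3, 8.
Distance 3: reach 1.
Distance 4: reach 6, 7.
The search from 9 is exhausted; no directed path reaches 0.

No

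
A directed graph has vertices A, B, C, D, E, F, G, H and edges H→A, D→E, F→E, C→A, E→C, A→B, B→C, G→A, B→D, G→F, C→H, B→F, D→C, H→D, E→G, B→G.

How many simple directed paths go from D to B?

5

D→C→A→B
D→C→H→A→B
D→E→C→A→B
D→E→C→H→A→B
D→E→G→A→B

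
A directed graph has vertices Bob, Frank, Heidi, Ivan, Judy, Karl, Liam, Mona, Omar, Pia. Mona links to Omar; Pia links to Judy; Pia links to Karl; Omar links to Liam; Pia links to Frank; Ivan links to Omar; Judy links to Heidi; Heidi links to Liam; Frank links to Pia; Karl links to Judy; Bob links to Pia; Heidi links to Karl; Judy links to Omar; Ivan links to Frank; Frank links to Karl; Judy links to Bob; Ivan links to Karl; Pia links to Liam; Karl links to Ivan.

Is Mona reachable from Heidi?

Explore from Heidi.
Distance 1: reach Karl, Liam.
Distance 2: reach Ivan, Judy.
Distance 3: reach Bob, Frank, Omar.
Distance 4: reach Pia.
The search from Heidi is exhausted; no directed path reaches Mona.

No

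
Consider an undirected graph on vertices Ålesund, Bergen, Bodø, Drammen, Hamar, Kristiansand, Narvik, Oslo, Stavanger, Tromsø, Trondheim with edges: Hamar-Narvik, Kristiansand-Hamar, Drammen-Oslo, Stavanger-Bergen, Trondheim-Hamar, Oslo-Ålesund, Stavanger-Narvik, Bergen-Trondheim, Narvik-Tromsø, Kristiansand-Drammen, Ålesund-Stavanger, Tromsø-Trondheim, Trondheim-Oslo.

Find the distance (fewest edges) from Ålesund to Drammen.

2

Distance 0: Ålesund.
Distance 1: Oslo, Stavanger.
Distance 2: Bergen, Drammen, Narvik, Trondheim — contains Drammen.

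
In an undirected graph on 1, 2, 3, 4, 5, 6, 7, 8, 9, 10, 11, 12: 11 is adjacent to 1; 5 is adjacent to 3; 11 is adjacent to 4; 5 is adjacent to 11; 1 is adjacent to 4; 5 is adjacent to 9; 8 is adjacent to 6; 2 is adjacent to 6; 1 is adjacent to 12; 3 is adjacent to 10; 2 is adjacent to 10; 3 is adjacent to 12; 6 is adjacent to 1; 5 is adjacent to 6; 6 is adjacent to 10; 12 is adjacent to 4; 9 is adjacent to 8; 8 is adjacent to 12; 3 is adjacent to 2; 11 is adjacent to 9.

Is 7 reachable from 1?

Explore from 1.
Distance 1: reach 4, 6, 11, 12.
Distance 2: reach 2, 3, 5, 8, 9, 10.
The search is exhausted without reaching 7; it lies in a different component.

No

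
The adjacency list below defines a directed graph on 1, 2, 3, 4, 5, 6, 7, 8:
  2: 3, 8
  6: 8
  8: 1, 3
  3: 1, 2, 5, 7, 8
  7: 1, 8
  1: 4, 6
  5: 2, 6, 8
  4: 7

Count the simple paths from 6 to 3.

1

6→8→3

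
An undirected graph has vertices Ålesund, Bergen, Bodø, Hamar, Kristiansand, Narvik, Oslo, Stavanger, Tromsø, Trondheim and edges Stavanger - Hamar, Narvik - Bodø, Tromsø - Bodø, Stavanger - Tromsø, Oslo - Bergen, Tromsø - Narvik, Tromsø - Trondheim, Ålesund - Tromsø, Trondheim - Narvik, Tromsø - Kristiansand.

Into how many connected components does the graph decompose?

2

From Ålesund: component {Ålesund, Bodø, Hamar, Kristiansand, Narvik, Stavanger, Tromsø, Trondheim}.
From Bergen: component {Bergen, Oslo}.
That's 2 components.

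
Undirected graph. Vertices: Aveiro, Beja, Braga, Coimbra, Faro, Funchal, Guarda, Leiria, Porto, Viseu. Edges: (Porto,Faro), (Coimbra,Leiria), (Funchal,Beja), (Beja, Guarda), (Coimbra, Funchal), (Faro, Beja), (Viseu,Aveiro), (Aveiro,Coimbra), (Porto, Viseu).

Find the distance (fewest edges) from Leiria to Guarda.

Distance 0: Leiria.
Distance 1: Coimbra.
Distance 2: Aveiro, Funchal.
Distance 3: Beja, Viseu.
Distance 4: Faro, Guarda, Porto — contains Guarda.

4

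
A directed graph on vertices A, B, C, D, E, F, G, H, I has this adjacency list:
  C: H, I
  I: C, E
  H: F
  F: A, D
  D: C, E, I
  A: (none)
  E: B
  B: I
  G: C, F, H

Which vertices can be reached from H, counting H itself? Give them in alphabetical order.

Start at H.
Its neighbours: F.
Then their neighbours: A, D.
Then next layer: C, E, I.
Then next layer: B.
Nothing further is reachable.

A, B, C, D, E, F, H, I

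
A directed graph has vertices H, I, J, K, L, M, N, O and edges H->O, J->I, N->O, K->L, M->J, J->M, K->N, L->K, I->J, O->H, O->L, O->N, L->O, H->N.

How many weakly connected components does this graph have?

2

From H: component {H, K, L, N, O}.
From I: component {I, J, M}.
That's 2 components.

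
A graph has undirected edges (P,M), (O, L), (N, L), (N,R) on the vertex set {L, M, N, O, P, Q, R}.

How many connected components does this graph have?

3

From L: component {L, N, O, R}.
From M: component {M, P}.
From Q: component {Q}.
That's 3 components.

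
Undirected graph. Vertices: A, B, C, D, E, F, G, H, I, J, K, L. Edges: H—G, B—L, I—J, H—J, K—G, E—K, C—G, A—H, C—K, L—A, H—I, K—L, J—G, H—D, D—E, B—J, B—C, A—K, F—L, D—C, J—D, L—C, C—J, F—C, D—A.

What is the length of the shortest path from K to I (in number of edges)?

3

Distance 0: K.
Distance 1: A, C, E, G, L.
Distance 2: B, D, F, H, J.
Distance 3: I — contains I.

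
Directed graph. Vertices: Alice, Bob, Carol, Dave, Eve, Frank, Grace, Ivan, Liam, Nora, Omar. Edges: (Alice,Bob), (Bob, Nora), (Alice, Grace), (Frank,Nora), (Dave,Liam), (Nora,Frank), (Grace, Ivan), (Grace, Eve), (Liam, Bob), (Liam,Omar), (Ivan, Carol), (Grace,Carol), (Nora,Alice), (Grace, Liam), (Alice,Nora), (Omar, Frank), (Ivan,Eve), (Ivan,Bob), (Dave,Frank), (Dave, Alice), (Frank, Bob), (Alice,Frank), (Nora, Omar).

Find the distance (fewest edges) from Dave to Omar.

Distance 0: Dave.
Distance 1: Alice, Frank, Liam.
Distance 2: Bob, Grace, Nora, Omar — contains Omar.

2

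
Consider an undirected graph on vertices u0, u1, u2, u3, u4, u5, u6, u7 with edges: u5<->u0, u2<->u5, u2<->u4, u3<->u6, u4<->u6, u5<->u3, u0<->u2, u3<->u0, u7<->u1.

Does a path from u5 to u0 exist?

Yes

Explore from u5.
Distance 1: reach u0, u2, u3.
Found u0.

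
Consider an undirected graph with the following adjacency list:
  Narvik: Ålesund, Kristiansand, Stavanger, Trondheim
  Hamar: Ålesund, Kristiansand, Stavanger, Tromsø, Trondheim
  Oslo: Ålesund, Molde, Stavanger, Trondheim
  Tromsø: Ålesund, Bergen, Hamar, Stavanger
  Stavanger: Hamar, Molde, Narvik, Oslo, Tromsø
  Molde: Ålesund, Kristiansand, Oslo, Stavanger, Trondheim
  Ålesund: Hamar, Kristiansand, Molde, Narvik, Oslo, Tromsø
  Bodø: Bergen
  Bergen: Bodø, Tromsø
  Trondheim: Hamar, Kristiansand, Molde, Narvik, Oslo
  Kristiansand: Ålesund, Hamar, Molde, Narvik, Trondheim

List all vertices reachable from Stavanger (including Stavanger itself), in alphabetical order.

Ålesund, Bergen, Bodø, Hamar, Kristiansand, Molde, Narvik, Oslo, Stavanger, Tromsø, Trondheim

Start at Stavanger.
Its neighbours: Hamar, Molde, Narvik, Oslo, Tromsø.
Then their neighbours: Ålesund, Bergen, Kristiansand, Trondheim.
Then next layer: Bodø.
Every vertex is now reached.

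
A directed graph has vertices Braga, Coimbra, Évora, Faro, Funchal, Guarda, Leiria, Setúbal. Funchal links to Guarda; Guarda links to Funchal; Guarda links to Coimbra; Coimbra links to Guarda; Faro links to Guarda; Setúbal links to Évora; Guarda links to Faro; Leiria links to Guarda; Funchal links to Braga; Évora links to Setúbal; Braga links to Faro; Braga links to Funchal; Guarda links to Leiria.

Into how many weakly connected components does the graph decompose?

2

From Braga: component {Braga, Coimbra, Faro, Funchal, Guarda, Leiria}.
From Évora: component {Évora, Setúbal}.
That's 2 components.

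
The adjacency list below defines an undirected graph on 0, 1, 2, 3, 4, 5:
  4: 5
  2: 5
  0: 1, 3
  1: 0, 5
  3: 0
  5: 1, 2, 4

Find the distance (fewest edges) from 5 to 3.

Distance 0: 5.
Distance 1: 1, 2, 4.
Distance 2: 0.
Distance 3: 3 — contains 3.

3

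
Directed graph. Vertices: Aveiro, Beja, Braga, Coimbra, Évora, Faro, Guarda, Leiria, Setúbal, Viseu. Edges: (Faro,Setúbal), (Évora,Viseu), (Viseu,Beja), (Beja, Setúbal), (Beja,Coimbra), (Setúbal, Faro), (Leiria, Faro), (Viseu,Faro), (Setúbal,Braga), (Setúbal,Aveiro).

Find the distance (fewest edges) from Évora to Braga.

4

Distance 0: Évora.
Distance 1: Viseu.
Distance 2: Beja, Faro.
Distance 3: Coimbra, Setúbal.
Distance 4: Aveiro, Braga — contains Braga.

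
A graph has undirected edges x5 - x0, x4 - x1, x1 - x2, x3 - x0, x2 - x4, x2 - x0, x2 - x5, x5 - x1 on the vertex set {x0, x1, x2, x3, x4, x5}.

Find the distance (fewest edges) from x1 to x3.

3

Distance 0: x1.
Distance 1: x2, x4, x5.
Distance 2: x0.
Distance 3: x3 — contains x3.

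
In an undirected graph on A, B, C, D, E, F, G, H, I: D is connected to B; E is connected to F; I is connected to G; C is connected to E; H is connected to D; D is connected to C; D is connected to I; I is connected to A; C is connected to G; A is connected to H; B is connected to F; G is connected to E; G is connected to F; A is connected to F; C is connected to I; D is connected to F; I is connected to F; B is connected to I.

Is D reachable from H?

Explore from H.
Distance 1: reach A, D.
Found D.

Yes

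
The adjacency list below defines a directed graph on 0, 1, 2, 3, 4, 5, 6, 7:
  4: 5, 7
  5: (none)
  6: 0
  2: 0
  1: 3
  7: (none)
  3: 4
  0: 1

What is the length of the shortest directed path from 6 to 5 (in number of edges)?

5

Distance 0: 6.
Distance 1: 0.
Distance 2: 1.
Distance 3: 3.
Distance 4: 4.
Distance 5: 5, 7 — contains 5.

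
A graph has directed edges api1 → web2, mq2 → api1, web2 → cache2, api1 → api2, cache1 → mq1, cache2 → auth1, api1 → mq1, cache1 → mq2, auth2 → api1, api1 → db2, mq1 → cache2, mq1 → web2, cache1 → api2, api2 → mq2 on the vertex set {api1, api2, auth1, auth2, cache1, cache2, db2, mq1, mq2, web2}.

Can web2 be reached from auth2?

Explore from auth2.
Distance 1: reach api1.
Distance 2: reach api2, db2, mq1, web2.
Found web2.

Yes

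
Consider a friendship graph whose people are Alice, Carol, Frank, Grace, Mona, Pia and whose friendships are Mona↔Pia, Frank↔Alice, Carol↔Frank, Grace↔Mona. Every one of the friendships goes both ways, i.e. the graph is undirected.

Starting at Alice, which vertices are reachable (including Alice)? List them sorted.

Alice, Carol, Frank

Start at Alice.
Its neighbours: Frank.
Then their neighbours: Carol.
Nothing further is reachable.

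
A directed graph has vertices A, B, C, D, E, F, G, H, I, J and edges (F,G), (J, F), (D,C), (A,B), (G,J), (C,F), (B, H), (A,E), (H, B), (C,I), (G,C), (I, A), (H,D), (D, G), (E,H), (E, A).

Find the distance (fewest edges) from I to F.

Distance 0: I.
Distance 1: A.
Distance 2: B, E.
Distance 3: H.
Distance 4: D.
Distance 5: C, G.
Distance 6: F, J — contains F.

6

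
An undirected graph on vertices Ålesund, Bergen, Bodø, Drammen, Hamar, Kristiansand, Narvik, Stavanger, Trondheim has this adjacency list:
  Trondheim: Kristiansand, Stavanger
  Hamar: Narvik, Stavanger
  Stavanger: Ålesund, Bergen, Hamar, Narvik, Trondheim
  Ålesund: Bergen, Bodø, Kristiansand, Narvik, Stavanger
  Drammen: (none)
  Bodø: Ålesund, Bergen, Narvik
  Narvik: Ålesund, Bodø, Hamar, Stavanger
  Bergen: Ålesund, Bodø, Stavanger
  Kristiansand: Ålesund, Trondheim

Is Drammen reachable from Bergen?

No

Explore from Bergen.
Distance 1: reach Ålesund, Bodø, Stavanger.
Distance 2: reach Hamar, Kristiansand, Narvik, Trondheim.
The search is exhausted without reaching Drammen; it lies in a different component.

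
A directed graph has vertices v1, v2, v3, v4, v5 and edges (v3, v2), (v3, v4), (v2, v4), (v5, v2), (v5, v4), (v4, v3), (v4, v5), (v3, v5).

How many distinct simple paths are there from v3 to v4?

4

v3→v2→v4
v3→v4
v3→v5→v2→v4
v3→v5→v4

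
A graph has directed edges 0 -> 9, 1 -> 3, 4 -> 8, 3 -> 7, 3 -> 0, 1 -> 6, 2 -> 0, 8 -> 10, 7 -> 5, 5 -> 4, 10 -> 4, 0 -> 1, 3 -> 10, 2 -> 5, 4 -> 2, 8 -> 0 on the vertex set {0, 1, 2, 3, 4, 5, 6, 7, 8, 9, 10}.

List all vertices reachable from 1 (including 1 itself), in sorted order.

0, 1, 2, 3, 4, 5, 6, 7, 8, 9, 10

Start at 1.
Its neighbours: 3, 6.
Then their neighbours: 0, 7, 10.
Then next layer: 4, 5, 9.
Then next layer: 2, 8.
Every vertex is now reached.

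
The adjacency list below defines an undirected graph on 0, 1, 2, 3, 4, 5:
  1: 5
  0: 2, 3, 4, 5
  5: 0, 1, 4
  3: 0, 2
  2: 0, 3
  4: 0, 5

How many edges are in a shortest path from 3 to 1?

Distance 0: 3.
Distance 1: 0, 2.
Distance 2: 4, 5.
Distance 3: 1 — contains 1.

3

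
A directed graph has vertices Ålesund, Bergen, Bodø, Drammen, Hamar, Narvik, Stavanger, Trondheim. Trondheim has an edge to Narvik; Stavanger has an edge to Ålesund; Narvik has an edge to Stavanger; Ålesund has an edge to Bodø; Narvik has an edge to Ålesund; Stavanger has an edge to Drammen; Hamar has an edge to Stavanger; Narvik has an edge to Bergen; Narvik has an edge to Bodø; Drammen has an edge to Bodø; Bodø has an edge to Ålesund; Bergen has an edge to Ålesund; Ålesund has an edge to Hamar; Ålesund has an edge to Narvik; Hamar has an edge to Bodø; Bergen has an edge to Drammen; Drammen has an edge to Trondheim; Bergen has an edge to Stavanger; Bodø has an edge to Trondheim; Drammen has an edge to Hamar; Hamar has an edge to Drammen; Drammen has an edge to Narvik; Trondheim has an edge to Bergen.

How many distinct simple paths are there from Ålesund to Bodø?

15

Ålesund→Bodø
Ålesund→Hamar→Bodø
Ålesund→Hamar→Drammen→Bodø
Ålesund→Hamar→Drammen→Narvik→Bodø
Ålesund→Hamar→Drammen→Trondheim→Narvik→Bodø
Ålesund→Hamar→Stavanger→Drammen→Bodø
Ålesund→Hamar→Stavanger→Drammen→Narvik→Bodø
Ålesund→Hamar→Stavanger→Drammen→Trondheim→Narvik→Bodø
Ålesund→Narvik→Bergen→Drammen→Bodø
Ålesund→Narvik→Bergen→Drammen→Hamar→Bodø
Ålesund→Narvik→Bergen→Stavanger→Drammen→Bodø
Ålesund→Narvik→Bergen→Stavanger→Drammen→Hamar→Bodø
Ålesund→Narvik→Bodø
Ålesund→Narvik→Stavanger→Drammen→Bodø
Ålesund→Narvik→Stavanger→Drammen→Hamar→Bodø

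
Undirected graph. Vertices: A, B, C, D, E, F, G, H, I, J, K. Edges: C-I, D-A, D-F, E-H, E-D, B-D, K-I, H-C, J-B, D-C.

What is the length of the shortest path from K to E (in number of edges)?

4

Distance 0: K.
Distance 1: I.
Distance 2: C.
Distance 3: D, H.
Distance 4: A, B, E, F — contains E.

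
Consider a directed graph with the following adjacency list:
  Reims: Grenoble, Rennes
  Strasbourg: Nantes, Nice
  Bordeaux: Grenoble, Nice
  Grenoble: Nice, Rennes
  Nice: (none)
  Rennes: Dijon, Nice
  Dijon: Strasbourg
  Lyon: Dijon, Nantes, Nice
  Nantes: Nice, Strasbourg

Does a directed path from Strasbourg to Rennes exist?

No

Explore from Strasbourg.
Distance 1: reach Nantes, Nice.
The search from Strasbourg is exhausted; no directed path reaches Rennes.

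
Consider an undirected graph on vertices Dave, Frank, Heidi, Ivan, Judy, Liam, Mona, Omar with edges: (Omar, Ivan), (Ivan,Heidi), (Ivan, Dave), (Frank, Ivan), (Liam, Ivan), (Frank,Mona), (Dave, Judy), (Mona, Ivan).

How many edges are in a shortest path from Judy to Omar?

3

Distance 0: Judy.
Distance 1: Dave.
Distance 2: Ivan.
Distance 3: Frank, Heidi, Liam, Mona, Omar — contains Omar.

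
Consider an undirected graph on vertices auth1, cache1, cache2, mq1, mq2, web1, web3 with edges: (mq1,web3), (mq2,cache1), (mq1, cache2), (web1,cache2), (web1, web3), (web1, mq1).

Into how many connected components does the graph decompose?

3

From auth1: component {auth1}.
From cache1: component {cache1, mq2}.
From cache2: component {cache2, mq1, web1, web3}.
That's 3 components.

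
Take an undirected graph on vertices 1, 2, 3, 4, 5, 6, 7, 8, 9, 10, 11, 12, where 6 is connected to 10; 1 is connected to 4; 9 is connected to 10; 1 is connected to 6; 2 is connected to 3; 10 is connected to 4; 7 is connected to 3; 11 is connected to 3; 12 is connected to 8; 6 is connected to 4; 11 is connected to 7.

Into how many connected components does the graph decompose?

4

From 1: component {1, 4, 6, 9, 10}.
From 2: component {2, 3, 7, 11}.
From 5: component {5}.
From 8: component {8, 12}.
That's 4 components.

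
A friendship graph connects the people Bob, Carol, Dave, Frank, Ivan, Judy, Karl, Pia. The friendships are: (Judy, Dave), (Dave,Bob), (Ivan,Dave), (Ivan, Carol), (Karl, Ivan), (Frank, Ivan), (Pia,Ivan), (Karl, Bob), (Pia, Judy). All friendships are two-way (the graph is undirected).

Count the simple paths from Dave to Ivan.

3

Dave–Bob–Karl–Ivan
Dave–Ivan
Dave–Judy–Pia–Ivan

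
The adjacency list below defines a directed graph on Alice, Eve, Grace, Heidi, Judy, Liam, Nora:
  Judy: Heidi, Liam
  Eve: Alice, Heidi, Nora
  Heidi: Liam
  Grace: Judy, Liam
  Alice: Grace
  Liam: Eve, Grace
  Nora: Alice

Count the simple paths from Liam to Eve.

Liam→Eve

1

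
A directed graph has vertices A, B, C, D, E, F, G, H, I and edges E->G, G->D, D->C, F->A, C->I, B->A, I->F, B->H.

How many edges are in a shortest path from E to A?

Distance 0: E.
Distance 1: G.
Distance 2: D.
Distance 3: C.
Distance 4: I.
Distance 5: F.
Distance 6: A — contains A.

6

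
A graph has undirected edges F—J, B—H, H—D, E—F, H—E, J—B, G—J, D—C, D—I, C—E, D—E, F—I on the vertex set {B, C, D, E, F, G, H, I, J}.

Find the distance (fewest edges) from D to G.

4

Distance 0: D.
Distance 1: C, E, H, I.
Distance 2: B, F.
Distance 3: J.
Distance 4: G — contains G.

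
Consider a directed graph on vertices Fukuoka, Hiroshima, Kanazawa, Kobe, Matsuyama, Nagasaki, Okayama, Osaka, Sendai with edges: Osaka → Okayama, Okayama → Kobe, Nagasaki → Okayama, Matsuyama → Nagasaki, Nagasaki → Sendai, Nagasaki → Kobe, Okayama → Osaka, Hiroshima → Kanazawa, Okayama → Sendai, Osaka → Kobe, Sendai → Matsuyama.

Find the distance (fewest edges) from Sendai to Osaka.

Distance 0: Sendai.
Distance 1: Matsuyama.
Distance 2: Nagasaki.
Distance 3: Kobe, Okayama.
Distance 4: Osaka — contains Osaka.

4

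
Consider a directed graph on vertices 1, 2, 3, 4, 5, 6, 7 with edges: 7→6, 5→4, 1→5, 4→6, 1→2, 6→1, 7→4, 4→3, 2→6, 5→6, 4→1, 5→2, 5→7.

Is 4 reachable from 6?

Explore from 6.
Distance 1: reach 1.
Distance 2: reach 2, 5.
Distance 3: reach 4, 7.
Found 4.

Yes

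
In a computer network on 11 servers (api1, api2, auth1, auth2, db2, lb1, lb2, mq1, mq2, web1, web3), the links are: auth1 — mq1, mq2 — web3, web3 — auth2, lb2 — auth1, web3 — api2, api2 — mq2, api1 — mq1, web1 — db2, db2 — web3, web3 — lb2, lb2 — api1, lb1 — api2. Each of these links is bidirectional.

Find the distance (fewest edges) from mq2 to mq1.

4

Distance 0: mq2.
Distance 1: api2, web3.
Distance 2: auth2, db2, lb1, lb2.
Distance 3: api1, auth1, web1.
Distance 4: mq1 — contains mq1.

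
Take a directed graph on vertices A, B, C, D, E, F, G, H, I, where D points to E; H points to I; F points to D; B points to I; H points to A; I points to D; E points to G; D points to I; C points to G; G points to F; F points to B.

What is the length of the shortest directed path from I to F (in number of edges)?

4

Distance 0: I.
Distance 1: D.
Distance 2: E.
Distance 3: G.
Distance 4: F — contains F.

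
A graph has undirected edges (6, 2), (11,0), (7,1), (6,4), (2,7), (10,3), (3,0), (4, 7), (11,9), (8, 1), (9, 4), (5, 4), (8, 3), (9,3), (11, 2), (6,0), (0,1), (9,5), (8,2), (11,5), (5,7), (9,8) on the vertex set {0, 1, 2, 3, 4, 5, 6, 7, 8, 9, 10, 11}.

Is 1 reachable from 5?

Yes

Explore from 5.
Distance 1: reach 4, 7, 9, 11.
Distance 2: reach 0, 1, 2, 3, 6, 8.
Found 1.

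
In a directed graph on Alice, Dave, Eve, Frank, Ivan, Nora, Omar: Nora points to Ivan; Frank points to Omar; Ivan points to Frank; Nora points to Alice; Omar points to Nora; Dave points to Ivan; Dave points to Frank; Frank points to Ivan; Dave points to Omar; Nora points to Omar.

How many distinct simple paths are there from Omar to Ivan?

Omar→Nora→Ivan

1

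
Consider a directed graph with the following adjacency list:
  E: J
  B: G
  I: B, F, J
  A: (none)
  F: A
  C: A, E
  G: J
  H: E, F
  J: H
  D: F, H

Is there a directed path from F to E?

No

Explore from F.
Distance 1: reach A.
The search from F is exhausted; no directed path reaches E.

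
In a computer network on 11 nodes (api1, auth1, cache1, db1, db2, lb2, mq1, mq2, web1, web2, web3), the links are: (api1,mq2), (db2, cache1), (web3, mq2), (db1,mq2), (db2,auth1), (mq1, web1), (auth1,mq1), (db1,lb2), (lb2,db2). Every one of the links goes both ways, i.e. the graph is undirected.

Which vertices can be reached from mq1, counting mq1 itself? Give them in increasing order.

api1, auth1, cache1, db1, db2, lb2, mq1, mq2, web1, web3

Start at mq1.
Its neighbours: auth1, web1.
Then their neighbours: db2.
Then next layer: cache1, lb2.
Then next layer: db1.
Then next layer: mq2.
Then next layer: api1, web3.
Nothing further is reachable.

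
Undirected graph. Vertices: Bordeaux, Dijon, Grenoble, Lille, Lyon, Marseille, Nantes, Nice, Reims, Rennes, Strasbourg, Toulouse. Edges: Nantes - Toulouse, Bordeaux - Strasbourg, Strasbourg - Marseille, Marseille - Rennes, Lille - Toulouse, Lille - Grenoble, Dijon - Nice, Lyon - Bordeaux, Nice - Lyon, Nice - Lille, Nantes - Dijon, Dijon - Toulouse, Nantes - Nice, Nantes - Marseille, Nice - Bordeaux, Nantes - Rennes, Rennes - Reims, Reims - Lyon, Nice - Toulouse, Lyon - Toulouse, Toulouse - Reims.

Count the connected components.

1

From Bordeaux: component {Bordeaux, Dijon, Grenoble, Lille, Lyon, Marseille, Nantes, Nice, Reims, Rennes, Strasbourg, Toulouse}.
That's 1 component.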